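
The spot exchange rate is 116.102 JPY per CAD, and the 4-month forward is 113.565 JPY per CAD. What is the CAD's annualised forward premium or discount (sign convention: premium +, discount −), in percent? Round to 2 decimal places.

T = 4/12 years.
CAD trades forward at -2.18515% vs spot over the period.
×(1/T) gives -6.56% p.a.

-6.56%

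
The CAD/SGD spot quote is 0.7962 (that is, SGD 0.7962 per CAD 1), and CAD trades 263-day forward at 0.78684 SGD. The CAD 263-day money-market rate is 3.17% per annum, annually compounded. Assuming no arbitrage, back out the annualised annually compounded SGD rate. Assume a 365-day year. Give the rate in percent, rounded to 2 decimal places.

1.49%

T = 263/365 years.
F/S = 0.78684/0.7962 = 0.9882442 = (growth of SGD) / (growth of CAD).
CAD growth factor: (1 + 0.0317)^(263/365) = 1.0227415.
So the SGD growth factor = 1.0107184.
Annualise: 1.0107184^(365/263) − 1 = 0.014906 = 1.49%.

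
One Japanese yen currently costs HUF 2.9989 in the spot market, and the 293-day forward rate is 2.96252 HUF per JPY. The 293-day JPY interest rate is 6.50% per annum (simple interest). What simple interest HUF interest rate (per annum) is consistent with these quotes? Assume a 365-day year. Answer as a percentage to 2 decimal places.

4.91%

T = 293/365 years.
F/S = 2.96252/2.9989 = 0.9878689 = (growth of HUF) / (growth of JPY).
JPY growth factor: 1 + 0.0650×293/365 = 1.0521781.
So the HUF growth factor = 1.039414.
r = (1.039414 − 1)/(293/365) = 0.049099 → 4.91%.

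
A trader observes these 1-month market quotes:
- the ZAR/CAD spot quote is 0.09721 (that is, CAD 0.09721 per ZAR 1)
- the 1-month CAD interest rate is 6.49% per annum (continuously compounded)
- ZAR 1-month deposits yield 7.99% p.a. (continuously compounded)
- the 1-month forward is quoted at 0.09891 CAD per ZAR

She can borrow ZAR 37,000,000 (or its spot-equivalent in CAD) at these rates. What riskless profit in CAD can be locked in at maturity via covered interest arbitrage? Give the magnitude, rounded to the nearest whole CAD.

T = 1/12 years.
Invest the ZAR and cover forward: 37,000,000 × 1.006680549 × 0.09891 = CAD 3,684,118.60.
Convert at spot and invest in CAD: 37,000,000 × 0.09721 × 1.005422985 = CAD 3,616,275.23.
The quoted forward overvalues ZAR, so borrow CAD, buy ZAR at spot, deposit the ZAR at 7.99%, and sell the proceeds forward at 0.09891.
Arbitrage profit = |3,684,118.60 − 3,616,275.23| = CAD 67,843.

CAD 67,843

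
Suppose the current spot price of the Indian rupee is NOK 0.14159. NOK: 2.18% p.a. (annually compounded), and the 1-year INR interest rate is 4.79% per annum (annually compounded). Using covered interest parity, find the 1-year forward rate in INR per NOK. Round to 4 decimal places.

T = 1 year.
Growth of 1 NOK over T: (1 + 0.0218)^1 = 1.021800.
Growth of 1 INR over T: (1 + 0.0479)^1 = 1.047900.
Forward (NOK per INR) = 0.14159 × 1.021800 / 1.047900 = 0.1380634.
Invert for INR per NOK: 1 / 0.1380634 = 7.2430.

7.2430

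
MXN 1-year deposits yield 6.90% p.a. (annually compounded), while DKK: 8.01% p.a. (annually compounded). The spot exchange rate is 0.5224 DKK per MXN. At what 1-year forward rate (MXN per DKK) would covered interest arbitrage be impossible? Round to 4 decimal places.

T = 1 year.
DKK growth factor: (1 + 0.0801)^1 = 1.080100.
Growth of 1 MXN over T: (1 + 0.0690)^1 = 1.069000.
So F = 0.5224 × 1.080100 / 1.069000 = 0.5278244 (DKK/MXN).
Invert for MXN per DKK: 1 / 0.5278244 = 1.8946.

1.8946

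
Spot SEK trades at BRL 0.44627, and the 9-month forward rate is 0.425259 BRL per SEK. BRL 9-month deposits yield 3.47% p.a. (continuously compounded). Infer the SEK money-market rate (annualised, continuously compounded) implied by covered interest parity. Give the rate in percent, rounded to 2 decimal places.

T = 9/12 years.
CIP gives F = S · g_BRL/g_SEK, so g_BRL/g_SEK = 0.425259/0.44627 = 0.9529186.
BRL growth factor: e^(0.0347×9/12) = 1.0263666.
So the SEK growth factor = 1.0770769.
Take logs: ln 1.0770769 / (9/12) = 0.099001, so 9.90%.

9.90%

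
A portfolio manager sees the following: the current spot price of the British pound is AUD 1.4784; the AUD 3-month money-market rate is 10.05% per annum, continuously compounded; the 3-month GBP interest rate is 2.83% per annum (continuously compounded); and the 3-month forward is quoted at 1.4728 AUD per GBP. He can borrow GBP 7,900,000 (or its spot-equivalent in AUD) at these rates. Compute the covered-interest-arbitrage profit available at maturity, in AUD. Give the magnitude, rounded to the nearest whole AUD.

T = 3/12 years.
Keep in GBP, deliver into the forward: 7,900,000·1.0071000869·1.4728 = AUD 11,717,730.36.
Swap to AUD now, deposit: 7,900,000·1.4784·1.0254432929 = AUD 11,976,521.38.
The quoted forward undervalues GBP, so borrow GBP, convert to AUD at spot, deposit the AUD at 10.05%, and buy GBP forward at 1.4728 to cover the loan.
The gap between the two covered legs is AUD 258,791.

AUD 258,791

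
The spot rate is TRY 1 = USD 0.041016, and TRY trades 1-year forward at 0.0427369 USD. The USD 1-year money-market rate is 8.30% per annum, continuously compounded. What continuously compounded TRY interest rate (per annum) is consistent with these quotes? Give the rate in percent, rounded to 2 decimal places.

4.19%

T = 1 year.
CIP gives F = S · g_USD/g_TRY, so g_USD/g_TRY = 0.0427369/0.041016 = 1.0419568.
USD growth factor: e^(0.0830×1) = 1.0865418.
So the TRY growth factor = 1.0427897.
r = ln(1.0427897)/1 = 0.041900 → 4.19%.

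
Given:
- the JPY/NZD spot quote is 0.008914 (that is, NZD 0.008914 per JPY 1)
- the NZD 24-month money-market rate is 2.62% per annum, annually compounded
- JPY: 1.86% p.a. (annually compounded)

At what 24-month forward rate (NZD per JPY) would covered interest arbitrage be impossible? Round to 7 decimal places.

0.0090475

T = 2 years.
NZD growth factor: (1 + 0.0262)^2 = 1.0530864.
Growth of 1 JPY over T: (1 + 0.0186)^2 = 1.037546.
Forward (NZD per JPY) = 0.008914 × 1.0530864 / 1.037546 = 0.009047514.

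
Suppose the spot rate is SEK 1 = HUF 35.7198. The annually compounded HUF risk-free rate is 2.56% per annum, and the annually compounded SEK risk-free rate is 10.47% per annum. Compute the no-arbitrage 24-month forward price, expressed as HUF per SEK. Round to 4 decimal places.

30.7876

T = 2 years.
Growth of 1 HUF over T: (1 + 0.0256)^2 = 1.05185536.
SEK growth factor: (1 + 0.1047)^2 = 1.22036209.
Forward (HUF per SEK) = 35.7198 × 1.05185536 / 1.22036209 = 30.787635.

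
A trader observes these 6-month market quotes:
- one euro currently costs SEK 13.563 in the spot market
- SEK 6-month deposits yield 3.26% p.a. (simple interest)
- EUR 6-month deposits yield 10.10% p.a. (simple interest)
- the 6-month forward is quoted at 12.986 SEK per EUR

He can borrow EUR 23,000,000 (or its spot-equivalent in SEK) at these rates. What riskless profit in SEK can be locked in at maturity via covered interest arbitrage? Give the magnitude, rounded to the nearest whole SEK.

SEK 3,272,530

T = 6/12 years.
Keep in EUR, deliver into the forward: 23,000,000·1.050500·12.986 = SEK 313,761,239.00.
Swap to SEK now, deposit: 23,000,000·13.563·1.016300 = SEK 317,033,768.70.
The quoted forward undervalues EUR, so borrow EUR, convert to SEK at spot, deposit the SEK at 3.26%, and buy EUR forward at 12.986 to cover the loan.
Profit = 317,033,768.70 − 313,761,239.00 = SEK 3,272,530.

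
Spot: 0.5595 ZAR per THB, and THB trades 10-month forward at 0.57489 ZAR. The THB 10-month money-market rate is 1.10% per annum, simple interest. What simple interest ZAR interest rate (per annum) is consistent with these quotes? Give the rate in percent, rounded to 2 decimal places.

T = 10/12 years.
F/S = 0.57489/0.5595 = 1.0275067 = (growth of ZAR) / (growth of THB).
The THB side grows by 1 + 0.0110×10/12 = 1.0091667.
That pins the ZAR growth at 1.0369255.
(1.0369255 − 1)/T = 0.044311, i.e. 4.43%.

4.43%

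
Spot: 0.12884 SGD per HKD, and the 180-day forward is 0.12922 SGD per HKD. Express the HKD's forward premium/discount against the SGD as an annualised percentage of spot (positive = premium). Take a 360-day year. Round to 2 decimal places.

+0.59%

T = 180/360 years.
(F − S)/S = (0.12922 − 0.12884)/0.12884 = 0.0029494.
Annualise by dividing by T: 0.0029494 / (180/360) = 0.005899 → 0.59%.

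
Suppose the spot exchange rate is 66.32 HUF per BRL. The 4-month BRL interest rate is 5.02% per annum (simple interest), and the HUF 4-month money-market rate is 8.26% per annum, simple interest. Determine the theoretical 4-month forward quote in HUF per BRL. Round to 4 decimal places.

67.0245

T = 4/12 years.
HUF accumulates by 1 + 0.0826×4/12 = 1.02753333.
BRL accumulates by 1 + 0.0502×4/12 = 1.01673333.
So F = 66.32 × 1.02753333 / 1.01673333 = 67.024468 (HUF/BRL).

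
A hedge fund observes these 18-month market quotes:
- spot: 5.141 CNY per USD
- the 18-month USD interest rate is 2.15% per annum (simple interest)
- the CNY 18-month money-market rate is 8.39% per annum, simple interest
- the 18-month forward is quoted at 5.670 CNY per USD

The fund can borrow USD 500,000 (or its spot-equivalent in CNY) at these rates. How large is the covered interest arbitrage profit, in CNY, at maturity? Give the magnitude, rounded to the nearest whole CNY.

T = 18/12 years.
Route A — deposit USD, sell forward: 500,000 × 1.032250 × 5.670 = CNY 2,926,428.75.
Route B — convert at spot, deposit CNY: 500,000 × 5.141 × 1.125850 = CNY 2,893,997.43.
The quoted forward overvalues USD, so borrow CNY, buy USD at spot, deposit the USD at 2.15%, and sell the proceeds forward at 5.670.
Arbitrage profit = |2,926,428.75 − 2,893,997.43| = CNY 32,431.

CNY 32,431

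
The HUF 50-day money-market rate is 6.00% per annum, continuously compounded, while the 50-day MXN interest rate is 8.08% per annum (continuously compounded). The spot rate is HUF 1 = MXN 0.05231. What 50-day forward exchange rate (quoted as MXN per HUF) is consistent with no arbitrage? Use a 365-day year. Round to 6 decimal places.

T = 50/365 years.
MXN accumulates by e^(0.0808×50/365) = 1.011130.
Growth of 1 HUF over T: e^(0.0600×50/365) = 1.008253.
CIP: F = S · (grow MXN)/(grow HUF) = 0.05231 × 1.011130/1.008253 = 0.05245926 MXN per HUF.

0.052459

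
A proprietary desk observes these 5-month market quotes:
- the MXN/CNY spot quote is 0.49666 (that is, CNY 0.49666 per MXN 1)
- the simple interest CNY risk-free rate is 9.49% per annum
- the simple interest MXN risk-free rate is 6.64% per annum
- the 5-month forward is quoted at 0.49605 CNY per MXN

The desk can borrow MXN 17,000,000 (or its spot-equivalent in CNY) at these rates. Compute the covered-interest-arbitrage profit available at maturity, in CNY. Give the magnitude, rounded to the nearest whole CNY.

T = 5/12 years.
Keep in MXN, deliver into the forward: 17,000,000·1.027666667·0.49605 = CNY 8,666,158.85.
Swap to CNY now, deposit: 17,000,000·0.49666·1.039541667 = CNY 8,777,078.99.
The quoted forward undervalues MXN, so borrow MXN, convert to CNY at spot, deposit the CNY at 9.49%, and buy MXN forward at 0.49605 to cover the loan.
The gap between the two covered legs is CNY 110,920.

CNY 110,920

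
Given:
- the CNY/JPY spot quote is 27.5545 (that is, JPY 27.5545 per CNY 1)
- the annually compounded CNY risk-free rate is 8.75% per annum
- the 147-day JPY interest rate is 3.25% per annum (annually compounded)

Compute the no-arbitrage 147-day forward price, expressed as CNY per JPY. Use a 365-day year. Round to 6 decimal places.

0.037058

T = 147/365 years.
JPY growth factor: (1 + 0.0325)^(147/365) = 1.0129642.
CNY accumulates by (1 + 0.0875)^(147/365) = 1.0343595.
Forward (JPY per CNY) = 27.5545 × 1.0129642 / 1.0343595 = 26.98455.
Invert for CNY per JPY: 1 / 26.98455 = 0.037058.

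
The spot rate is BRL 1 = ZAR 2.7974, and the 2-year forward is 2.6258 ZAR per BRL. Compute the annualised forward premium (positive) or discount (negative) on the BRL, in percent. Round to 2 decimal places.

-3.07%

T = 2 years.
BRL trades forward at -6.13427% vs spot over the period.
Annualise by dividing by T: -0.0613427 / 2 = -0.030671 → -3.07%.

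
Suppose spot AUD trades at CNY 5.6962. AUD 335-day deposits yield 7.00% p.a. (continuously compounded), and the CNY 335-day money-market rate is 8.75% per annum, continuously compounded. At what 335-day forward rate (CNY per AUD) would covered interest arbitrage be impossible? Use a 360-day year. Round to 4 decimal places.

T = 335/360 years.
CNY accumulates by e^(0.0875×335/360) = 1.0848303.
Growth of 1 AUD over T: e^(0.0700×335/360) = 1.0673073.
CIP: F = S · (grow CNY)/(grow AUD) = 5.6962 × 1.0848303/1.0673073 = 5.789720 CNY per AUD.

5.7897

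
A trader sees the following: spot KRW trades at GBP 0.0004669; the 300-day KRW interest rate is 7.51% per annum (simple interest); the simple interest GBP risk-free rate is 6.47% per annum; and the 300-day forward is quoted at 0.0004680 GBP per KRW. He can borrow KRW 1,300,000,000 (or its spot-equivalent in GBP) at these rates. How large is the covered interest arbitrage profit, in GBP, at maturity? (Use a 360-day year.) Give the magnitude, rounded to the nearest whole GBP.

T = 300/360 years.
Keep in KRW, deliver into the forward: 1,300,000,000·1.06258333·0.0004680 = GBP 646,475.70.
Swap to GBP now, deposit: 1,300,000,000·0.0004669·1.05391667 = GBP 639,695.80.
The quoted forward overvalues KRW, so borrow GBP, buy KRW at spot, deposit the KRW at 7.51%, and sell the proceeds forward at 0.0004680.
Profit = 646,475.70 − 639,695.80 = GBP 6,780.

GBP 6,780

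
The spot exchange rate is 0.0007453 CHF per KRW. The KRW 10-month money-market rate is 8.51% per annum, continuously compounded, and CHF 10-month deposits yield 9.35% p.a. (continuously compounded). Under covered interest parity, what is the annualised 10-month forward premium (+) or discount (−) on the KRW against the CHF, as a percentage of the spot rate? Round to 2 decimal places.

T = 10/12 years.
CIP forward (CHF per KRW) = 0.0007453 × 1.0810326/1.0734918 = 0.0007505354.
(F − S)/S ÷ T = (0.0007505354 − 0.0007453)/0.0007453/(10/12) = 0.008429 → 0.84%.

+0.84%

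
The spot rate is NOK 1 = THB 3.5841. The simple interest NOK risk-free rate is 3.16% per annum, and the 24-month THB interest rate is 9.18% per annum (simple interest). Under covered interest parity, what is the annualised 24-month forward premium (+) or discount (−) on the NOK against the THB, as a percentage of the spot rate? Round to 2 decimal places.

+5.66%

T = 2 years.
F = S · g_THB/g_NOK = 3.5841 × 1.183600/1.063200 = 3.9899744.
(F − S)/S ÷ T = (3.9899744 − 3.5841)/3.5841/2 = 0.056622 → 5.66%.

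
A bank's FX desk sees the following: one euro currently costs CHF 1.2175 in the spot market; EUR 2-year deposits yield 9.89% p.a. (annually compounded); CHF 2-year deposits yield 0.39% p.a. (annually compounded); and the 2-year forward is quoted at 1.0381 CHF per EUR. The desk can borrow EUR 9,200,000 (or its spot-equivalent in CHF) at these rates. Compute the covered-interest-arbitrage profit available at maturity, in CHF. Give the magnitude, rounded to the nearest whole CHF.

CHF 244,490

T = 2 years.
Route A — deposit EUR, sell forward: 9,200,000 × 1.20758121 × 1.0381 = CHF 11,533,028.50.
Route B — convert at spot, deposit CHF: 9,200,000 × 1.2175 × 1.00781521 = CHF 11,288,538.17.
The quoted forward overvalues EUR, so borrow CHF, buy EUR at spot, deposit the EUR at 9.89%, and sell the proceeds forward at 1.0381.
Arbitrage profit = |11,533,028.50 − 11,288,538.17| = CHF 244,490.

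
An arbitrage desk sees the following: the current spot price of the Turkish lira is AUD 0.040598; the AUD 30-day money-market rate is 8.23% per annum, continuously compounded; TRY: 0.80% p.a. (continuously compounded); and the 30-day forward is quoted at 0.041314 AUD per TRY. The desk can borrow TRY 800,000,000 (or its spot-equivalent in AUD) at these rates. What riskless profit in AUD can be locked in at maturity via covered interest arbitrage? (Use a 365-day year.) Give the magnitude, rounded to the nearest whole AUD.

T = 30/365 years.
Keep in TRY, deliver into the forward: 800,000,000·1.0006577505·0.041314 = AUD 33,072,939.44.
Swap to AUD now, deposit: 800,000,000·0.040598·1.0067873137 = AUD 32,698,841.09.
The quoted forward overvalues TRY, so borrow AUD, buy TRY at spot, deposit the TRY at 0.80%, and sell the proceeds forward at 0.041314.
The gap between the two covered legs is AUD 374,098.

AUD 374,098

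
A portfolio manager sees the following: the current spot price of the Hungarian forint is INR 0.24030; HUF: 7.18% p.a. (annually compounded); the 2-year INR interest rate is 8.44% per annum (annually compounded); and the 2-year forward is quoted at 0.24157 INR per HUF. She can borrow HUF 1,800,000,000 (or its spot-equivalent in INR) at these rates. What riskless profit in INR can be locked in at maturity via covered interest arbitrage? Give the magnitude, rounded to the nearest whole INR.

T = 2 years.
Route A — deposit HUF, sell forward: 1,800,000,000 × 1.14875524 × 0.24157 = INR 499,508,645.99.
Route B — convert at spot, deposit INR: 1,800,000,000 × 0.24030 × 1.17592336 = INR 508,633,890.13.
The quoted forward undervalues HUF, so borrow HUF, convert to INR at spot, deposit the INR at 8.44%, and buy HUF forward at 0.24157 to cover the loan.
Arbitrage profit = |499,508,645.99 − 508,633,890.13| = INR 9,125,244.

INR 9,125,244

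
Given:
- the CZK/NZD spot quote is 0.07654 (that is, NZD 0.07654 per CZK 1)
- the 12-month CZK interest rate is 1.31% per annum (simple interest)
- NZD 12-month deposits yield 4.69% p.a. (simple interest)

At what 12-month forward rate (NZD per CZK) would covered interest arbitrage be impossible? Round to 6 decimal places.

T = 1 year.
Growth of 1 NZD over T: 1 + 0.0469×1 = 1.046900.
Growth of 1 CZK over T: 1 + 0.0131×1 = 1.013100.
So F = 0.07654 × 1.046900 / 1.013100 = 0.07909360 (NZD/CZK).

0.079094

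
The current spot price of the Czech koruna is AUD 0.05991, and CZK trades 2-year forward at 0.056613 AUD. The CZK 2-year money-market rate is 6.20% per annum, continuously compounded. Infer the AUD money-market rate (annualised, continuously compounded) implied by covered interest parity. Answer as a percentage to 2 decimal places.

3.37%

T = 2 years.
CIP gives F = S · g_AUD/g_CZK, so g_AUD/g_CZK = 0.056613/0.05991 = 0.9449675.
The CZK side grows by e^(0.0620×2) = 1.1320159.
Hence g_AUD = 1.0697182.
Take logs: ln 1.0697182 / 2 = 0.033698, so 3.37%.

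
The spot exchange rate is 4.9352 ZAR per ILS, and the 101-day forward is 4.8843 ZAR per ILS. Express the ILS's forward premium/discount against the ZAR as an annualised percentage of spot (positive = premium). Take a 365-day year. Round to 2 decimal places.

-3.73%

T = 101/365 years.
(F − S)/S = (4.8843 − 4.9352)/4.9352 = -0.0103137.
Per annum: -0.0103137 / (101/365) = -0.037272 = -3.73%.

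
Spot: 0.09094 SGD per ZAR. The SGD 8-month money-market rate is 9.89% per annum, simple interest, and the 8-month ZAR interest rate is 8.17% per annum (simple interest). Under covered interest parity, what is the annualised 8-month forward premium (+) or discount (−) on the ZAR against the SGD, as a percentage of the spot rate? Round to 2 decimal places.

+1.63%

T = 8/12 years.
F = S · g_SGD/g_ZAR = 0.09094 × 1.0659333/1.0544667 = 0.09192891.
(F − S)/S ÷ T = (0.09192891 − 0.09094)/0.09094/(8/12) = 0.016311 → 1.63%.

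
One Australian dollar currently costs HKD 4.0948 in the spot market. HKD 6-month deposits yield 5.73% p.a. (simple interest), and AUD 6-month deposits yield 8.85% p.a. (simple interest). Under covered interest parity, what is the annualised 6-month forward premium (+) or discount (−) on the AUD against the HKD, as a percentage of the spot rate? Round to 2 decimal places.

T = 6/12 years.
CIP forward (HKD per AUD) = 4.0948 × 1.028650/1.044250 = 4.0336280.
(F − S)/S ÷ T = (4.0336280 − 4.0948)/4.0948/(6/12) = -0.029878 → -2.99%.

-2.99%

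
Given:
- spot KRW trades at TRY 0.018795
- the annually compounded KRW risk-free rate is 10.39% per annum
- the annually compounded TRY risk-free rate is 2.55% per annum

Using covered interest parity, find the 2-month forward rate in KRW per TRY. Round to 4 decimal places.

53.8629

T = 2/12 years.
TRY growth factor: (1 + 0.0255)^(2/12) = 1.00420553.
KRW growth factor: (1 + 0.1039)^(2/12) = 1.01661135.
Forward (TRY per KRW) = 0.018795 × 1.00420553 / 1.01661135 = 0.018565643.
Quoted the other way: 1/0.018565643 = 53.8629 KRW per TRY.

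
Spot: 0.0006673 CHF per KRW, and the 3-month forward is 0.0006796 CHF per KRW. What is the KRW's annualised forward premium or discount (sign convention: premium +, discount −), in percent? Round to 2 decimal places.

+7.37%

T = 3/12 years.
(F − S)/S = (0.0006796 − 0.0006673)/0.0006673 = 0.0184325.
Annualise by dividing by T: 0.0184325 / (3/12) = 0.073730 → 7.37%.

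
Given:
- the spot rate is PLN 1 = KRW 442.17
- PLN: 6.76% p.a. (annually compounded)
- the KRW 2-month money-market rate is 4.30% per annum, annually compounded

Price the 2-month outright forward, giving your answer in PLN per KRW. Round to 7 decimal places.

0.0022704

T = 2/12 years.
KRW accumulates by (1 + 0.0430)^(2/12) = 1.0070415.
PLN growth factor: (1 + 0.0676)^(2/12) = 1.0109618.
Forward (KRW per PLN) = 442.17 × 1.0070415 / 1.0109618 = 440.4554.
Invert for PLN per KRW: 1 / 440.4554 = 0.0022704.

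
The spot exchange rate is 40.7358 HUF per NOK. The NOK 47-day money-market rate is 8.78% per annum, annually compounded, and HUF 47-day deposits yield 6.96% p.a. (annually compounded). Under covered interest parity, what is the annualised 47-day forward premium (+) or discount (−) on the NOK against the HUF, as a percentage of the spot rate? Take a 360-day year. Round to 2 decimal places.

-1.69%

T = 47/360 years.
No-arbitrage forward: 40.7358 × 1.0088231 / 1.0110478 = 40.6461653 HUF/NOK.
(F − S)/S ÷ T = (40.6461653 − 40.7358)/40.7358/(47/360) = -0.016854 → -1.69%.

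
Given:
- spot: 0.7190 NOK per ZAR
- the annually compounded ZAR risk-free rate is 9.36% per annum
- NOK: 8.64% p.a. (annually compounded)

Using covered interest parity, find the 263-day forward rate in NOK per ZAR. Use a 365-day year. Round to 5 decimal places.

0.71559

T = 263/365 years.
NOK accumulates by (1 + 0.0864)^(263/365) = 1.0615302.
ZAR accumulates by (1 + 0.0936)^(263/365) = 1.0665947.
Forward (NOK per ZAR) = 0.719 × 1.0615302 / 1.0665947 = 0.7155860.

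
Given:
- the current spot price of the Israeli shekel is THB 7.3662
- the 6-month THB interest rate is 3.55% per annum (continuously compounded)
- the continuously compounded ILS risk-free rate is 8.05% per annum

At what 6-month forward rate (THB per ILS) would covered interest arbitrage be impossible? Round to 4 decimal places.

7.2023

T = 6/12 years.
Growth of 1 THB over T: e^(0.0355×6/12) = 1.0179085.
Growth of 1 ILS over T: e^(0.0805×6/12) = 1.041071.
CIP: F = S · (grow THB)/(grow ILS) = 7.3662 × 1.0179085/1.041071 = 7.202311 THB per ILS.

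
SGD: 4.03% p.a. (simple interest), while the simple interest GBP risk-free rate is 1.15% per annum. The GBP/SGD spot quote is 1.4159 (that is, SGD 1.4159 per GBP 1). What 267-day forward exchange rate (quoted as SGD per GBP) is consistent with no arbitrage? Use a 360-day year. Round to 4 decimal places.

T = 267/360 years.
SGD growth factor: 1 + 0.0403×267/360 = 1.0298892.
Growth of 1 GBP over T: 1 + 0.0115×267/360 = 1.0085292.
CIP: F = S · (grow SGD)/(grow GBP) = 1.4159 × 1.0298892/1.0085292 = 1.445888 SGD per GBP.

1.4459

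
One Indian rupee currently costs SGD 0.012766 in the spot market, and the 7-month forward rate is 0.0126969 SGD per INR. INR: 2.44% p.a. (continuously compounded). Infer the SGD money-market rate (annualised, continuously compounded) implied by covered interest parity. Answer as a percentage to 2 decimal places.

T = 7/12 years.
F/S = 0.0126969/0.012766 = 0.9945872 = (growth of SGD) / (growth of INR).
INR growth factor: e^(0.0244×7/12) = 1.0143351.
So the SGD growth factor = 1.0088447.
Take logs: ln 1.0088447 / (7/12) = 0.015096, so 1.51%.

1.51%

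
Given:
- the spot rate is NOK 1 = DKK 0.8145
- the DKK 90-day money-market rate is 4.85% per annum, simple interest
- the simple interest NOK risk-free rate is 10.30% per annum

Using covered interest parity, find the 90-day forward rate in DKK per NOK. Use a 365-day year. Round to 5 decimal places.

T = 90/365 years.
DKK accumulates by 1 + 0.0485×90/365 = 1.0119589.
Growth of 1 NOK over T: 1 + 0.1030×90/365 = 1.0253973.
So F = 0.8145 × 1.0119589 / 1.0253973 = 0.8038255 (DKK/NOK).

0.80383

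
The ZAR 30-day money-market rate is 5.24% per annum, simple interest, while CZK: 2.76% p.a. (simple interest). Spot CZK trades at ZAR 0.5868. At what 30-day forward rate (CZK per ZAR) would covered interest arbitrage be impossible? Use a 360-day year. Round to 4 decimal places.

1.7007

T = 30/360 years.
Growth of 1 ZAR over T: 1 + 0.0524×30/360 = 1.0043667.
CZK growth factor: 1 + 0.0276×30/360 = 1.002300.
So F = 0.5868 × 1.0043667 / 1.002300 = 0.5880100 (ZAR/CZK).
Invert for CZK per ZAR: 1 / 0.5880100 = 1.7007.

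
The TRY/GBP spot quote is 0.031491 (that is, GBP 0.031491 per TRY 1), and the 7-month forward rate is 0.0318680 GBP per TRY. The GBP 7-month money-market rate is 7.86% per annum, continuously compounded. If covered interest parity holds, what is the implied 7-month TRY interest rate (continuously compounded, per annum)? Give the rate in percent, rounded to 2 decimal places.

T = 7/12 years.
F/S = 0.031868/0.031491 = 1.0119717 = (growth of GBP) / (growth of TRY).
GBP growth factor: e^(0.0786×7/12) = 1.0469174.
Hence g_TRY = 1.0345323.
r = ln(1.0345323)/(7/12) = 0.058199 → 5.82%.

5.82%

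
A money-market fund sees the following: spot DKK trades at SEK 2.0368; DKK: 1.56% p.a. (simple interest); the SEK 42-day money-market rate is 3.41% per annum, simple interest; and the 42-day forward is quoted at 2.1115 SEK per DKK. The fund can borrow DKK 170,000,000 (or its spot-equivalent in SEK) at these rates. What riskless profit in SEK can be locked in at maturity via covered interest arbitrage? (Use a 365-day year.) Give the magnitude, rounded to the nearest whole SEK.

T = 42/365 years.
Keep in DKK, deliver into the forward: 170,000,000·1.00179506849·2.1115 = SEK 359,599,348.81.
Swap to SEK now, deposit: 170,000,000·2.0368·1.00392383562 = SEK 347,614,651.63.
The quoted forward overvalues DKK, so borrow SEK, buy DKK at spot, deposit the DKK at 1.56%, and sell the proceeds forward at 2.1115.
Profit = 359,599,348.81 − 347,614,651.63 = SEK 11,984,697.

SEK 11,984,697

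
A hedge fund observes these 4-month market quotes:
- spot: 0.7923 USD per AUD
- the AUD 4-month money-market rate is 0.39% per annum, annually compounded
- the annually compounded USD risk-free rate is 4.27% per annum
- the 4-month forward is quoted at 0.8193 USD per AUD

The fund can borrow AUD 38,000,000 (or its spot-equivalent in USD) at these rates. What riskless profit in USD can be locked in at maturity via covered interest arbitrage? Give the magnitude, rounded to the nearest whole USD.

T = 4/12 years.
Invest the AUD and cover forward: 38,000,000 × 1.0012983137 × 0.8193 = USD 31,173,820.92.
Convert at spot and invest in USD: 38,000,000 × 0.7923 × 1.0140354187 = USD 30,529,969.96.
The quoted forward overvalues AUD, so borrow USD, buy AUD at spot, deposit the AUD at 0.39%, and sell the proceeds forward at 0.8193.
Profit = 31,173,820.92 − 30,529,969.96 = USD 643,851.

USD 643,851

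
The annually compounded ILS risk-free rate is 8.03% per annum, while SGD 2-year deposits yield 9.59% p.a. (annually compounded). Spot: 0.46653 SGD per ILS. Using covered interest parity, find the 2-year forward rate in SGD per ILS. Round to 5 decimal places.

T = 2 years.
SGD growth factor: (1 + 0.0959)^2 = 1.2009968.
Growth of 1 ILS over T: (1 + 0.0803)^2 = 1.1670481.
So F = 0.46653 × 1.2009968 / 1.1670481 = 0.4801011 (SGD/ILS).

0.48010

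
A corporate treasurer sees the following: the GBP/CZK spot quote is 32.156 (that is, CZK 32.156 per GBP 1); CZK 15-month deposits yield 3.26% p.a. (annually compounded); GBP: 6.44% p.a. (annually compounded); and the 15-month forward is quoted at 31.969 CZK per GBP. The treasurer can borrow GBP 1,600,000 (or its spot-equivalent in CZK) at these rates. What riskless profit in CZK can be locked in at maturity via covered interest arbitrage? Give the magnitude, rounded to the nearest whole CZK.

CZK 1,745,989

T = 15/12 years.
Keep in GBP, deliver into the forward: 1,600,000·1.0811378757·31.969 = CZK 55,300,634.80.
Swap to CZK now, deposit: 1,600,000·32.156·1.0409147219 = CZK 53,554,646.08.
The quoted forward overvalues GBP, so borrow CZK, buy GBP at spot, deposit the GBP at 6.44%, and sell the proceeds forward at 31.969.
Arbitrage profit = |55,300,634.80 − 53,554,646.08| = CZK 1,745,989.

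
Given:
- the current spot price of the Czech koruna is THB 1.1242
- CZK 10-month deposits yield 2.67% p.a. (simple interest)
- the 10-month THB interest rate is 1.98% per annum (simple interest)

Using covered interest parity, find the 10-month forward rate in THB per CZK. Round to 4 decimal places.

T = 10/12 years.
Growth of 1 THB over T: 1 + 0.0198×10/12 = 1.016500.
CZK growth factor: 1 + 0.0267×10/12 = 1.022250.
Forward (THB per CZK) = 1.1242 × 1.016500 / 1.022250 = 1.117877.

1.1179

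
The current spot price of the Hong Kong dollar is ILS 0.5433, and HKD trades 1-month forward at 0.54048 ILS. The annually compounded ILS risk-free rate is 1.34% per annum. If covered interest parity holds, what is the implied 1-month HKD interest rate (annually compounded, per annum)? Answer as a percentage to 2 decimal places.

T = 1/12 years.
F/S = 0.54048/0.5433 = 0.9948095 = (growth of ILS) / (growth of HKD).
The ILS side grows by (1 + 0.0134)^(1/12) = 1.0011099.
Hence g_HKD = 1.0063333.
r = 1.0063333^(12/1) − 1 = 0.078704 → 7.87%.

7.87%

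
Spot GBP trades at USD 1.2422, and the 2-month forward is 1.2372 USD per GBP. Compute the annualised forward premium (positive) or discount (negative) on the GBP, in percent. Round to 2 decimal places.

T = 2/12 years.
Period premium: (1.2372 − 1.2422)/1.2422 = -0.0040251.
Per annum: -0.0040251 / (2/12) = -0.024151 = -2.42%.

-2.42%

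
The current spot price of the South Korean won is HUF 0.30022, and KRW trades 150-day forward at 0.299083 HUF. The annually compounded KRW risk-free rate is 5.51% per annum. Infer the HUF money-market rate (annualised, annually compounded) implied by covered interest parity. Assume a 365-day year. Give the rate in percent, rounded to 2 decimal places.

4.54%

T = 150/365 years.
F/S = 0.299083/0.30022 = 0.9962128 = (growth of HUF) / (growth of KRW).
The KRW side grows by (1 + 0.0551)^(150/365) = 1.0222867.
So the HUF growth factor = 1.0184151.
Annualise: 1.0184151^(365/150) − 1 = 0.045403 = 4.54%.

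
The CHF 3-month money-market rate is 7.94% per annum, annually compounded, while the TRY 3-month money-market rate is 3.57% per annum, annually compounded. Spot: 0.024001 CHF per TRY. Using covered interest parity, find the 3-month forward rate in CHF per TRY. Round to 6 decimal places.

0.024250

T = 3/12 years.
Growth of 1 CHF over T: (1 + 0.0794)^(3/12) = 1.0192849.
TRY growth factor: (1 + 0.0357)^(3/12) = 1.0088079.
So F = 0.024001 × 1.0192849 / 1.0088079 = 0.02425026 (CHF/TRY).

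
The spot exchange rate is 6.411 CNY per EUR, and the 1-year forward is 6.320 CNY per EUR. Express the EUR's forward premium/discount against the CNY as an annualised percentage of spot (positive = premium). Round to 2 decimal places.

T = 1 year.
(F − S)/S = (6.320 − 6.411)/6.411 = -0.0141944.
Annualise by dividing by T: -0.0141944 / 1 = -0.014194 → -1.42%.

-1.42%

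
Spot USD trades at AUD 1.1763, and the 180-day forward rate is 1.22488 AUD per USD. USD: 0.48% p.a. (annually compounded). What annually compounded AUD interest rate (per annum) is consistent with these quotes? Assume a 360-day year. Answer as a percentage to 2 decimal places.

8.95%

T = 180/360 years.
CIP gives F = S · g_AUD/g_USD, so g_AUD/g_USD = 1.22488/1.1763 = 1.0412990.
USD growth factor: (1 + 0.0048)^(180/360) = 1.0023971.
That pins the AUD growth at 1.0437951.
Annualise: 1.0437951^(360/180) − 1 = 0.089508 = 8.95%.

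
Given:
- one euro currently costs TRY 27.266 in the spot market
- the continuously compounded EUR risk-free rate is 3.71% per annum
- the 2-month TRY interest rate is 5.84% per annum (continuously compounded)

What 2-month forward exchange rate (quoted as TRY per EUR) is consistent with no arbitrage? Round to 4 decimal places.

27.3630

T = 2/12 years.
Growth of 1 TRY over T: e^(0.0584×2/12) = 1.00978086.
EUR accumulates by e^(0.0371×2/12) = 1.00620249.
CIP: F = S · (grow TRY)/(grow EUR) = 27.266 × 1.00978086/1.00620249 = 27.362966 TRY per EUR.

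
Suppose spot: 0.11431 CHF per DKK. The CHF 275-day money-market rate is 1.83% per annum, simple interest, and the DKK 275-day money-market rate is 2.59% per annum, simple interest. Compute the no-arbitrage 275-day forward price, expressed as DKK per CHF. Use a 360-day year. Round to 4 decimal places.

T = 275/360 years.
CHF growth factor: 1 + 0.0183×275/360 = 1.0139792.
DKK accumulates by 1 + 0.0259×275/360 = 1.0197847.
So F = 0.11431 × 1.0139792 / 1.0197847 = 0.1136592 (CHF/DKK).
Quoted the other way: 1/0.1136592 = 8.7982 DKK per CHF.

8.7982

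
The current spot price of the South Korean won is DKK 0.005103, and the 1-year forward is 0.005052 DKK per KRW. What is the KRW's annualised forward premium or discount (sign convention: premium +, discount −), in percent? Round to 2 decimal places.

T = 1 year.
KRW trades forward at -0.99941% vs spot over the period.
Per annum: -0.0099941 / 1 = -0.009994 = -1.00%.

-1.00%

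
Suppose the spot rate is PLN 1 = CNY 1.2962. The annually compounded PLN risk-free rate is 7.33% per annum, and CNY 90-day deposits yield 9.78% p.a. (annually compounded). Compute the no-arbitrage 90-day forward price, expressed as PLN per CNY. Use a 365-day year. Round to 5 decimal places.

T = 90/365 years.
CNY accumulates by (1 + 0.0978)^(90/365) = 1.0232742.
Growth of 1 PLN over T: (1 + 0.0733)^(90/365) = 1.0175953.
So F = 1.2962 × 1.0232742 / 1.0175953 = 1.303434 (CNY/PLN).
Invert for PLN per CNY: 1 / 1.303434 = 0.76720.

0.76720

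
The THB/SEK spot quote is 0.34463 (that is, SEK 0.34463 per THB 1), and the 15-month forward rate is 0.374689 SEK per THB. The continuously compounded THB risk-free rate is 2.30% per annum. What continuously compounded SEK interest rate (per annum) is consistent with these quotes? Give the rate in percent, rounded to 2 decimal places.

8.99%

T = 15/12 years.
By CIP, F/S equals the SEK-to-THB growth ratio: 0.374689/0.34463 = 1.0872211.
The THB side grows by e^(0.0230×15/12) = 1.0291673.
That pins the SEK growth at 1.1189324.
r = ln(1.1189324)/(15/12) = 0.089900 → 8.99%.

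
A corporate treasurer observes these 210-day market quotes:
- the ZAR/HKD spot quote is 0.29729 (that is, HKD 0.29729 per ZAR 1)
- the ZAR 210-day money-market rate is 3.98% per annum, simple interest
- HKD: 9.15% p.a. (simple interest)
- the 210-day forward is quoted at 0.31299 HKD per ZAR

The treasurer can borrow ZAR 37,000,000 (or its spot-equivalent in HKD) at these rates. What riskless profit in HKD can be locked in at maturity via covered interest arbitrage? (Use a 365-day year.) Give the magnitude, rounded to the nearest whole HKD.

HKD 267,013

T = 210/365 years.
Keep in ZAR, deliver into the forward: 37,000,000·1.0228986301·0.31299 = HKD 11,845,810.56.
Swap to HKD now, deposit: 37,000,000·0.29729·1.0526438356 = HKD 11,578,797.98.
The quoted forward overvalues ZAR, so borrow HKD, buy ZAR at spot, deposit the ZAR at 3.98%, and sell the proceeds forward at 0.31299.
The gap between the two covered legs is HKD 267,013.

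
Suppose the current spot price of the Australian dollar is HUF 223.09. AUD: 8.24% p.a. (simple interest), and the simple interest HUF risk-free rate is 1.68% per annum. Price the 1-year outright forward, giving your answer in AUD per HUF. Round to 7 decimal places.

T = 1 year.
HUF accumulates by 1 + 0.0168×1 = 1.016800.
Growth of 1 AUD over T: 1 + 0.0824×1 = 1.082400.
Forward (HUF per AUD) = 223.09 × 1.016800 / 1.082400 = 209.5694.
Invert for AUD per HUF: 1 / 209.5694 = 0.0047717.

0.0047717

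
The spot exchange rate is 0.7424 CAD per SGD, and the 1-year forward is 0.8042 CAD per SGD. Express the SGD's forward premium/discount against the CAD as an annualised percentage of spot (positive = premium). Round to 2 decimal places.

T = 1 year.
Period premium: (0.8042 − 0.7424)/0.7424 = 0.0832435.
×(1/T) gives 8.32% p.a.

+8.32%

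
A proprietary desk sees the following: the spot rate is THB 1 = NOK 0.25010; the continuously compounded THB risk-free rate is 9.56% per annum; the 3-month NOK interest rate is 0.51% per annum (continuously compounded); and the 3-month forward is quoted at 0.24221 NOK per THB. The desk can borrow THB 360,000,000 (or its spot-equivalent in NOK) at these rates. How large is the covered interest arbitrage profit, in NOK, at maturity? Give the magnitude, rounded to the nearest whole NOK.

NOK 846,191

T = 3/12 years.
Keep in THB, deliver into the forward: 360,000,000·1.024187894·0.24221 = NOK 89,304,677.93.
Swap to NOK now, deposit: 360,000,000·0.25010·1.0012758132 = NOK 90,150,869.12.
The quoted forward undervalues THB, so borrow THB, convert to NOK at spot, deposit the NOK at 0.51%, and buy THB forward at 0.24221 to cover the loan.
Arbitrage profit = |89,304,677.93 − 90,150,869.12| = NOK 846,191.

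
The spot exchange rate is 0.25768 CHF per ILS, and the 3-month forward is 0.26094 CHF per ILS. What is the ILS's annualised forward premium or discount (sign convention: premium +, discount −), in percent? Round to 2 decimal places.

T = 3/12 years.
ILS trades forward at +1.26514% vs spot over the period.
×(1/T) gives 5.06% p.a.

+5.06%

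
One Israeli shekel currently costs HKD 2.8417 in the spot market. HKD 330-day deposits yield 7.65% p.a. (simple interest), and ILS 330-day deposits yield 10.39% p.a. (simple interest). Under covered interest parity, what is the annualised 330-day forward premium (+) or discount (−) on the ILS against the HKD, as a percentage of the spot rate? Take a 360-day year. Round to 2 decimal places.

-2.50%

T = 330/360 years.
F = S · g_HKD/g_ILS = 2.8417 × 1.070125/1.0952417 = 2.7765325.
(F − S)/S ÷ T = (2.7765325 − 2.8417)/2.8417/(330/360) = -0.025017 → -2.50%.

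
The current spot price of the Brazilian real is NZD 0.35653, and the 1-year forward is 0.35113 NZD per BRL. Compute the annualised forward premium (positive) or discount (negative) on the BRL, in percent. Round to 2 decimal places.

T = 1 year.
(F − S)/S = (0.35113 − 0.35653)/0.35653 = -0.0151460.
Per annum: -0.0151460 / 1 = -0.015146 = -1.51%.

-1.51%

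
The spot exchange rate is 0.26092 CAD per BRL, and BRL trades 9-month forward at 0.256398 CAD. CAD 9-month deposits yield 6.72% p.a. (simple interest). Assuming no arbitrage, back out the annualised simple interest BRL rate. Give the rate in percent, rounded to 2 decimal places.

9.19%

T = 9/12 years.
F/S = 0.256398/0.26092 = 0.9826690 = (growth of CAD) / (growth of BRL).
CAD growth factor: 1 + 0.0672×9/12 = 1.050400.
That pins the BRL growth at 1.0689255.
(1.0689255 − 1)/T = 0.091901, i.e. 9.19%.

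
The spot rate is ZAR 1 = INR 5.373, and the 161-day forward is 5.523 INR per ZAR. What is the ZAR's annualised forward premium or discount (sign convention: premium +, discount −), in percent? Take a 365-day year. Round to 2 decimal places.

T = 161/365 years.
Period premium: (5.523 − 5.373)/5.373 = 0.0279174.
Per annum: 0.0279174 / (161/365) = 0.063291 = 6.33%.

+6.33%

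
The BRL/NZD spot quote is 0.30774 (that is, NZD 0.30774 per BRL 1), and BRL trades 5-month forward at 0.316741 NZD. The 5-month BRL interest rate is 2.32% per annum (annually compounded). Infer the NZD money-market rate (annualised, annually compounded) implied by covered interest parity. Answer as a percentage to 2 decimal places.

9.65%

T = 5/12 years.
By CIP, F/S equals the NZD-to-BRL growth ratio: 0.316741/0.30774 = 1.0292487.
BRL growth factor: (1 + 0.0232)^(5/12) = 1.009602.
That pins the NZD growth at 1.0391315.
Annualise: 1.0391315^(12/5) − 1 = 0.096501 = 9.65%.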